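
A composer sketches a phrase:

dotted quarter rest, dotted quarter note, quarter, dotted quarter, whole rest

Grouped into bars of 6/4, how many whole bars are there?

1

One bar of 6/4 = 12 eighth notes.
Working in eighth notes: dotted quarter rest = 3; dotted quarter note = 3; quarter = 2; dotted quarter = 3; whole rest = 8.
Adding: 3 + 3 + 2 + 3 + 8 = 19.
19 ÷ 12 = 1 complete bar with 7 left over.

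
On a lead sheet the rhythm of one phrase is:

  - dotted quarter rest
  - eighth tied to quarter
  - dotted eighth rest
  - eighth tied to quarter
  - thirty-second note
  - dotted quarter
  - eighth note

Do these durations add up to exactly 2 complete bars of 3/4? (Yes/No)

No

One bar of 3/4 = 24 thirty-second notes, so 2 bars = 48.
In thirty-second notes: dotted quarter rest = 12; eighth tied to quarter (eighth + quarter) = 12; dotted eighth rest = 6; eighth tied to quarter (eighth + quarter) = 12; thirty-second note = 1; dotted quarter = 12; eighth note = 4.
Adding: 12 + 12 + 6 + 12 + 1 + 12 + 4 = 59.
59 exceeds 48, so the answer is No.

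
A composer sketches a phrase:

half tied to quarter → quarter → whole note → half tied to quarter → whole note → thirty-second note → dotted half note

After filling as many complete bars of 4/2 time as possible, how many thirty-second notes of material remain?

17

One bar of 4/2 = 64 thirty-second notes.
Each duration in thirty-second notes: half tied to quarter (half + quarter) = 24; quarter = 8; whole note = 32; half tied to quarter (half + quarter) = 24; whole note = 32; thirty-second note = 1; dotted half note = 24.
Altogether 24 + 8 + 32 + 24 + 32 + 1 + 24 = 145.
145 ÷ 64 = 2 complete bars with 17 thirty-second notes remaining.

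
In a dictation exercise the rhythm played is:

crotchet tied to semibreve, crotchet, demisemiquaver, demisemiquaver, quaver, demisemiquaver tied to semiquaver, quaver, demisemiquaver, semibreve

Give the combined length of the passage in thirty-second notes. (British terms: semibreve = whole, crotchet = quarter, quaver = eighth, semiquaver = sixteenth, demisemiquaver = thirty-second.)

94

In thirty-second notes: crotchet tied to semibreve (crotchet + semibreve) = 40; crotchet = 8; demisemiquaver = 1; demisemiquaver = 1; quaver = 4; demisemiquaver tied to semiquaver (demisemiquaver + semiquaver) = 3; quaver = 4; demisemiquaver = 1; semibreve = 32.
Adding: 40 + 8 + 1 + 1 + 4 + 3 + 4 + 1 + 32 = 94 thirty-second notes.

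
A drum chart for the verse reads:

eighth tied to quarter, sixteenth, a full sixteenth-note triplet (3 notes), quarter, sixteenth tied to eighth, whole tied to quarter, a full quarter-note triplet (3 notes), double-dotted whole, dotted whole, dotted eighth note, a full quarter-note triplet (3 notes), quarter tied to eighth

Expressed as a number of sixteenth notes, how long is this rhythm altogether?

113

Express everything in sixteenth notes: eighth tied to quarter (eighth + quarter) = 6; sixteenth = 1; a full sixteenth-note triplet (3 notes) (three triplet sixteenths span one eighth) = 2; quarter = 4; sixteenth tied to eighth (sixteenth + eighth) = 3; whole tied to quarter (whole + quarter) = 20; a full quarter-note triplet (3 notes) (three triplet quarters span one half) = 8; double-dotted whole = 28; dotted whole = 24; dotted eighth note = 3; a full quarter-note triplet (3 notes) (three triplet quarters span one half) = 8; quarter tied to eighth (quarter + eighth) = 6.
Altogether 6 + 1 + 2 + 4 + 3 + 20 + 8 + 28 + 24 + 3 + 8 + 6 = 113 sixteenth notes.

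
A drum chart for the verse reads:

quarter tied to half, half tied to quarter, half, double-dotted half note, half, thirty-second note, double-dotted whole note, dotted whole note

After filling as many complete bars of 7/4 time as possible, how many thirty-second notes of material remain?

One bar of 7/4 = 56 thirty-second notes.
Working in thirty-second notes: quarter tied to half (quarter + half) = 24; half tied to quarter (half + quarter) = 24; half = 16; double-dotted half note = 28; half = 16; thirty-second note = 1; double-dotted whole note = 56; dotted whole note = 48.
Adding: 24 + 24 + 16 + 28 + 16 + 1 + 56 + 48 = 213.
213 ÷ 56 = 3 complete bars with 45 thirty-second notes remaining.

45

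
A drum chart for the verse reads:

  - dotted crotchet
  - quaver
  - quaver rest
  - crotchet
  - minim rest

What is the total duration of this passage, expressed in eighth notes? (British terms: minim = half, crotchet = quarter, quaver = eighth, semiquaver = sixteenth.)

Convert each value to eighth notes: dotted crotchet = 3; quaver = 1; quaver rest = 1; crotchet = 2; minim rest = 4.
Sum: 3 + 1 + 1 + 2 + 4 = 11 eighth notes.

11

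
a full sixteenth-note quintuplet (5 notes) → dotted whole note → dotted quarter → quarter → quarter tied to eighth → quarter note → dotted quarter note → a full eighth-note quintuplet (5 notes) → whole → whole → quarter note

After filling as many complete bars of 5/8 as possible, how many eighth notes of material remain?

One bar of 5/8 = 5 eighth notes.
In eighth notes: a full sixteenth-note quintuplet (5 notes) (five quintuplet sixteenths span one quarter) = 2; dotted whole note = 12; dotted quarter = 3; quarter = 2; quarter tied to eighth (quarter + eighth) = 3; quarter note = 2; dotted quarter note = 3; a full eighth-note quintuplet (5 notes) (five quintuplet eighths span one half) = 4; whole = 8; whole = 8; quarter note = 2.
Total: 2 + 12 + 3 + 2 + 3 + 2 + 3 + 4 + 8 + 8 + 2 = 49.
49 ÷ 5 = 9 complete bars with 4 eighth notes remaining.

4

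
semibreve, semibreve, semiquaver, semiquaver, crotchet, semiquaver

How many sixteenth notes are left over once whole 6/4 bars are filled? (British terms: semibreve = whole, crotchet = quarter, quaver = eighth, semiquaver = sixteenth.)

15

One bar of 6/4 = 24 sixteenth notes.
Express everything in sixteenth notes: semibreve = 16; semibreve = 16; semiquaver = 1; semiquaver = 1; crotchet = 4; semiquaver = 1.
Sum: 16 + 16 + 1 + 1 + 4 + 1 = 39.
39 ÷ 24 = 1 complete bar with 15 sixteenth notes remaining.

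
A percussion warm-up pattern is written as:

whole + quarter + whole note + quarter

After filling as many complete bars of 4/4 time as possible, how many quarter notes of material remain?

2

One bar of 4/4 = 4 quarter notes.
In quarter notes: whole = 4; quarter = 1; whole note = 4; quarter = 1.
Sum: 4 + 1 + 4 + 1 = 10.
10 ÷ 4 = 2 complete bars with 2 quarter notes remaining.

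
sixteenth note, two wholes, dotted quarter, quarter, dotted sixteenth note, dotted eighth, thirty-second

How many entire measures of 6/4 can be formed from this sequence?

One bar of 6/4 = 48 thirty-second notes.
Each duration in thirty-second notes: sixteenth note = 2; whole = 32; whole = 32; dotted quarter = 12; quarter = 8; dotted sixteenth note = 3; dotted eighth = 6; thirty-second = 1.
Adding: 2 + 32 + 32 + 12 + 8 + 3 + 6 + 1 = 96.
96 ÷ 48 = 2 complete bars with 0 left over.

2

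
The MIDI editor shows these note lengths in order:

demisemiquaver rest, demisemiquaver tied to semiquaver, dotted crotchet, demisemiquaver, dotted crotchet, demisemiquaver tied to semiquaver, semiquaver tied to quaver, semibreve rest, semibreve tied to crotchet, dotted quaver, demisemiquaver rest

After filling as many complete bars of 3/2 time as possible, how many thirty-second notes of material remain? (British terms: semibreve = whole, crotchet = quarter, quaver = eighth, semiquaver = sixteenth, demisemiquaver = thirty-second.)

21

One bar of 3/2 = 48 thirty-second notes.
Working in thirty-second notes: demisemiquaver rest = 1; demisemiquaver tied to semiquaver (demisemiquaver + semiquaver) = 3; dotted crotchet = 12; demisemiquaver = 1; dotted crotchet = 12; demisemiquaver tied to semiquaver (demisemiquaver + semiquaver) = 3; semiquaver tied to quaver (semiquaver + quaver) = 6; semibreve rest = 32; semibreve tied to crotchet (semibreve + crotchet) = 40; dotted quaver = 6; demisemiquaver rest = 1.
Adding: 1 + 3 + 12 + 1 + 12 + 3 + 6 + 32 + 40 + 6 + 1 = 117.
117 ÷ 48 = 2 complete bars with 21 thirty-second notes remaining.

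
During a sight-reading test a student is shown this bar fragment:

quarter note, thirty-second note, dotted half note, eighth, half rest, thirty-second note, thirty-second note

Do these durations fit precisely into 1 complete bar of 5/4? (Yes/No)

One bar of 5/4 = 40 thirty-second notes.
Each duration in thirty-second notes: quarter note = 8; thirty-second note = 1; dotted half note = 24; eighth = 4; half rest = 16; thirty-second note = 1; thirty-second note = 1.
Total: 8 + 1 + 24 + 4 + 16 + 1 + 1 = 55.
55 exceeds 40, so the answer is No.

No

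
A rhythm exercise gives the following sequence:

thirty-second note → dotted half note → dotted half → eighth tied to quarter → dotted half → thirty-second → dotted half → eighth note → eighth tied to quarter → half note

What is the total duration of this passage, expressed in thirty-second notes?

142

In thirty-second notes: thirty-second note = 1; dotted half note = 24; dotted half = 24; eighth tied to quarter (eighth + quarter) = 12; dotted half = 24; thirty-second = 1; dotted half = 24; eighth note = 4; eighth tied to quarter (eighth + quarter) = 12; half note = 16.
Adding: 1 + 24 + 24 + 12 + 24 + 1 + 24 + 4 + 12 + 16 = 142 thirty-second notes.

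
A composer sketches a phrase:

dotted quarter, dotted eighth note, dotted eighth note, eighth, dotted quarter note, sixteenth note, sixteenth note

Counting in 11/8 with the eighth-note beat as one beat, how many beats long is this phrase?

11

One eighth-note beat = 2 sixteenth notes.
Convert each value to sixteenth notes: dotted quarter = 6; dotted eighth note = 3; dotted eighth note = 3; eighth = 2; dotted quarter note = 6; sixteenth note = 1; sixteenth note = 1.
Total: 6 + 3 + 3 + 2 + 6 + 1 + 1 = 22.
22 ÷ 2 = 11 beats.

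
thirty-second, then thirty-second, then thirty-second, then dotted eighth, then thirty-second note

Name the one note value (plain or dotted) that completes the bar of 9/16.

quarter note

The bar of 9/16 = 18 thirty-second notes.
In thirty-second notes: thirty-second = 1; thirty-second = 1; thirty-second = 1; dotted eighth = 6; thirty-second note = 1.
Altogether 1 + 1 + 1 + 6 + 1 = 10.
Remaining: 18 − 10 = 8 thirty-second notes, which is a quarter note.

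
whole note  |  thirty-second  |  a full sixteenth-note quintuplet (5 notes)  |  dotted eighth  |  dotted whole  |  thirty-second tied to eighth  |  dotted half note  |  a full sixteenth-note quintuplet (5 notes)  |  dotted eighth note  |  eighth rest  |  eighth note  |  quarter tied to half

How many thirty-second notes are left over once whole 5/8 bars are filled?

One bar of 5/8 = 20 thirty-second notes.
In thirty-second notes: whole note = 32; thirty-second = 1; a full sixteenth-note quintuplet (5 notes) (five quintuplet sixteenths span one quarter) = 8; dotted eighth = 6; dotted whole = 48; thirty-second tied to eighth (thirty-second + eighth) = 5; dotted half note = 24; a full sixteenth-note quintuplet (5 notes) (five quintuplet sixteenths span one quarter) = 8; dotted eighth note = 6; eighth rest = 4; eighth note = 4; quarter tied to half (quarter + half) = 24.
Sum: 32 + 1 + 8 + 6 + 48 + 5 + 24 + 8 + 6 + 4 + 4 + 24 = 170.
170 ÷ 20 = 8 complete bars with 10 thirty-second notes remaining.

10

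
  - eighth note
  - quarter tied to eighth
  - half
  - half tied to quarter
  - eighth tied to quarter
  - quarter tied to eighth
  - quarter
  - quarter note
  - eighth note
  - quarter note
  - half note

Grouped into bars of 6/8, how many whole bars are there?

One bar of 6/8 = 6 eighth notes.
Working in eighth notes: eighth note = 1; quarter tied to eighth (quarter + eighth) = 3; half = 4; half tied to quarter (half + quarter) = 6; eighth tied to quarter (eighth + quarter) = 3; quarter tied to eighth (quarter + eighth) = 3; quarter = 2; quarter note = 2; eighth note = 1; quarter note = 2; half note = 4.
Altogether 1 + 3 + 4 + 6 + 3 + 3 + 2 + 2 + 1 + 2 + 4 = 31.
31 ÷ 6 = 5 complete bars with 1 left over.

5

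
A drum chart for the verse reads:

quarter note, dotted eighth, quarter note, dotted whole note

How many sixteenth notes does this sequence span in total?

35

Each duration in sixteenth notes: quarter note = 4; dotted eighth = 3; quarter note = 4; dotted whole note = 24.
Sum: 4 + 3 + 4 + 24 = 35 sixteenth notes.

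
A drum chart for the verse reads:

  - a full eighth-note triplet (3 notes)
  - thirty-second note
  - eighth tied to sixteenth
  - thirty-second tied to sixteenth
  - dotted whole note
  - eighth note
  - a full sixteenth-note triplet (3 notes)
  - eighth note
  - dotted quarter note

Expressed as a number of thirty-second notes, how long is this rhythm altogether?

Convert each value to thirty-second notes: a full eighth-note triplet (3 notes) (three triplet eighths span one quarter) = 8; thirty-second note = 1; eighth tied to sixteenth (eighth + sixteenth) = 6; thirty-second tied to sixteenth (thirty-second + sixteenth) = 3; dotted whole note = 48; eighth note = 4; a full sixteenth-note triplet (3 notes) (three triplet sixteenths span one eighth) = 4; eighth note = 4; dotted quarter note = 12.
Sum: 8 + 1 + 6 + 3 + 48 + 4 + 4 + 4 + 12 = 90 thirty-second notes.

90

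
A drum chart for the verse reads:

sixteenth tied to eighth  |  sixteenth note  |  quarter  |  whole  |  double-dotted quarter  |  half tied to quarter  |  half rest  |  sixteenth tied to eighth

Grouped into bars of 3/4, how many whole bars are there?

One bar of 3/4 = 12 sixteenth notes.
In sixteenth notes: sixteenth tied to eighth (sixteenth + eighth) = 3; sixteenth note = 1; quarter = 4; whole = 16; double-dotted quarter = 7; half tied to quarter (half + quarter) = 12; half rest = 8; sixteenth tied to eighth (sixteenth + eighth) = 3.
Altogether 3 + 1 + 4 + 16 + 7 + 12 + 8 + 3 = 54.
54 ÷ 12 = 4 complete bars with 6 left over.

4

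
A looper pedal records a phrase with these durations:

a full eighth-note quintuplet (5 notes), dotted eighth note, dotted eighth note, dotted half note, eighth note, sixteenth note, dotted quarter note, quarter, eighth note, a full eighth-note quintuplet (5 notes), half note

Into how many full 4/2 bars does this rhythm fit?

One bar of 4/2 = 32 sixteenth notes.
In sixteenth notes: a full eighth-note quintuplet (5 notes) (five quintuplet eighths span one half) = 8; dotted eighth note = 3; dotted eighth note = 3; dotted half note = 12; eighth note = 2; sixteenth note = 1; dotted quarter note = 6; quarter = 4; eighth note = 2; a full eighth-note quintuplet (5 notes) (five quintuplet eighths span one half) = 8; half note = 8.
Adding: 8 + 3 + 3 + 12 + 2 + 1 + 6 + 4 + 2 + 8 + 8 = 57.
57 ÷ 32 = 1 complete bar with 25 left over.

1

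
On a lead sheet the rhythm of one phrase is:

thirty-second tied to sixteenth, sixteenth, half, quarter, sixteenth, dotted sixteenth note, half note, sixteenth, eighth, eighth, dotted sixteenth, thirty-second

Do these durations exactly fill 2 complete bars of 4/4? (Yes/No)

One bar of 4/4 = 32 thirty-second notes, so 2 bars = 64.
Express everything in thirty-second notes: thirty-second tied to sixteenth (thirty-second + sixteenth) = 3; sixteenth = 2; half = 16; quarter = 8; sixteenth = 2; dotted sixteenth note = 3; half note = 16; sixteenth = 2; eighth = 4; eighth = 4; dotted sixteenth = 3; thirty-second = 1.
Altogether 3 + 2 + 16 + 8 + 2 + 3 + 16 + 2 + 4 + 4 + 3 + 1 = 64.
64 equals 64, so the answer is Yes.

Yes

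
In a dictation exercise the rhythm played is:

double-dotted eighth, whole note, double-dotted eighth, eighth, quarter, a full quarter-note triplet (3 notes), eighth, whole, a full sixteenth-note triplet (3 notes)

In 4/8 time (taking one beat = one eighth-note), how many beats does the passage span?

28.5

One eighth-note beat = 4 thirty-second notes.
In thirty-second notes: double-dotted eighth = 7; whole note = 32; double-dotted eighth = 7; eighth = 4; quarter = 8; a full quarter-note triplet (3 notes) (three triplet quarters span one half) = 16; eighth = 4; whole = 32; a full sixteenth-note triplet (3 notes) (three triplet sixteenths span one eighth) = 4.
Total: 7 + 32 + 7 + 4 + 8 + 16 + 4 + 32 + 4 = 114.
114 ÷ 4 = 28.5 beats.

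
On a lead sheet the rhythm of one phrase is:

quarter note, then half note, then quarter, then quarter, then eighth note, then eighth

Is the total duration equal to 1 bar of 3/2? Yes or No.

One bar of 3/2 = 12 eighth notes.
Express everything in eighth notes: quarter note = 2; half note = 4; quarter = 2; quarter = 2; eighth note = 1; eighth = 1.
Total: 2 + 4 + 2 + 2 + 1 + 1 = 12.
12 equals 12, so the answer is Yes.

Yes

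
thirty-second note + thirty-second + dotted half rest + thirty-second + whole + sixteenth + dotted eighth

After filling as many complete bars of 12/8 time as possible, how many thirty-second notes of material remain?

One bar of 12/8 = 48 thirty-second notes.
Convert each value to thirty-second notes: thirty-second note = 1; thirty-second = 1; dotted half rest = 24; thirty-second = 1; whole = 32; sixteenth = 2; dotted eighth = 6.
Total: 1 + 1 + 24 + 1 + 32 + 2 + 6 = 67.
67 ÷ 48 = 1 complete bar with 19 thirty-second notes remaining.

19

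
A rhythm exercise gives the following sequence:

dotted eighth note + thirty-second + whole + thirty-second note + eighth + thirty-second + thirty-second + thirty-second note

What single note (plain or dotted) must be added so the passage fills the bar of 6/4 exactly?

thirty-second note

The bar of 6/4 = 48 thirty-second notes.
Working in thirty-second notes: dotted eighth note = 6; thirty-second = 1; whole = 32; thirty-second note = 1; eighth = 4; thirty-second = 1; thirty-second = 1; thirty-second note = 1.
Adding: 6 + 1 + 32 + 1 + 4 + 1 + 1 + 1 = 47.
Remaining: 48 − 47 = 1 thirty-second note, which is a thirty-second note.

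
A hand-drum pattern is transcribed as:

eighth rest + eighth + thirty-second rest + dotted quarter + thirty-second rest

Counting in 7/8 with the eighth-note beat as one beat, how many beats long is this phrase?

One eighth-note beat = 4 thirty-second notes.
Each duration in thirty-second notes: eighth rest = 4; eighth = 4; thirty-second rest = 1; dotted quarter = 12; thirty-second rest = 1.
Sum: 4 + 4 + 1 + 12 + 1 = 22.
22 ÷ 4 = 5.5 beats.

5.5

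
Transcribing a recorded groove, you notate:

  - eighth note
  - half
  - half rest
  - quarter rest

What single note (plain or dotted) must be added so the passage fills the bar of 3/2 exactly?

The bar of 3/2 = 12 eighth notes.
Express everything in eighth notes: eighth note = 1; half = 4; half rest = 4; quarter rest = 2.
Adding: 1 + 4 + 4 + 2 = 11.
Remaining: 12 − 11 = 1 eighth note, which is a eighth note.

eighth note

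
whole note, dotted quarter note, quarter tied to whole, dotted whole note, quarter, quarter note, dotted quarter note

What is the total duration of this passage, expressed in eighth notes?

40

Convert each value to eighth notes: whole note = 8; dotted quarter note = 3; quarter tied to whole (quarter + whole) = 10; dotted whole note = 12; quarter = 2; quarter note = 2; dotted quarter note = 3.
Adding: 8 + 3 + 10 + 12 + 2 + 2 + 3 = 40 eighth notes.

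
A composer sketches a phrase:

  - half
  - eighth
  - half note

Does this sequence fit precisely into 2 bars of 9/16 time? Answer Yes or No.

Yes

One bar of 9/16 = 9 sixteenth notes, so 2 bars = 18.
Each duration in sixteenth notes: half = 8; eighth = 2; half note = 8.
Total: 8 + 2 + 8 = 18.
18 equals 18, so the answer is Yes.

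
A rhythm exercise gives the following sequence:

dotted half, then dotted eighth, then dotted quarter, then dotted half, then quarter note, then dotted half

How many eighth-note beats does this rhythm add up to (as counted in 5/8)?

24.5

One eighth-note beat = 2 sixteenth notes.
Convert each value to sixteenth notes: dotted half = 12; dotted eighth = 3; dotted quarter = 6; dotted half = 12; quarter note = 4; dotted half = 12.
Sum: 12 + 3 + 6 + 12 + 4 + 12 = 49.
49 ÷ 2 = 24.5 beats.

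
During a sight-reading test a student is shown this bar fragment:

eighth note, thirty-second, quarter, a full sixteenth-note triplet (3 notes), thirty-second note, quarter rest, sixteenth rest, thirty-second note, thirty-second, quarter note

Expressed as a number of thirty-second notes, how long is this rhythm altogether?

38

In thirty-second notes: eighth note = 4; thirty-second = 1; quarter = 8; a full sixteenth-note triplet (3 notes) (three triplet sixteenths span one eighth) = 4; thirty-second note = 1; quarter rest = 8; sixteenth rest = 2; thirty-second note = 1; thirty-second = 1; quarter note = 8.
Altogether 4 + 1 + 8 + 4 + 1 + 8 + 2 + 1 + 1 + 8 = 38 thirty-second notes.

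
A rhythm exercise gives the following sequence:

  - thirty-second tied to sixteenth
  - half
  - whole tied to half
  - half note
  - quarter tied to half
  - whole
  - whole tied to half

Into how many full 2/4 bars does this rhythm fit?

One bar of 2/4 = 16 thirty-second notes.
Express everything in thirty-second notes: thirty-second tied to sixteenth (thirty-second + sixteenth) = 3; half = 16; whole tied to half (whole + half) = 48; half note = 16; quarter tied to half (quarter + half) = 24; whole = 32; whole tied to half (whole + half) = 48.
Altogether 3 + 16 + 48 + 16 + 24 + 32 + 48 = 187.
187 ÷ 16 = 11 complete bars with 11 left over.

11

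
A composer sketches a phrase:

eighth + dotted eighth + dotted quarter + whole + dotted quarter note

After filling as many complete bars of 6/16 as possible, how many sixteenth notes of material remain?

3

One bar of 6/16 = 6 sixteenth notes.
Each duration in sixteenth notes: eighth = 2; dotted eighth = 3; dotted quarter = 6; whole = 16; dotted quarter note = 6.
Sum: 2 + 3 + 6 + 16 + 6 = 33.
33 ÷ 6 = 5 complete bars with 3 sixteenth notes remaining.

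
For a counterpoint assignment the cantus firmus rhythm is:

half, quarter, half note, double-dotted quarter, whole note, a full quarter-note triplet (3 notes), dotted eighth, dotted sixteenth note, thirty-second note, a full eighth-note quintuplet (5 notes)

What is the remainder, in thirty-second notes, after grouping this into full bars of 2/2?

0

One bar of 2/2 = 32 thirty-second notes.
In thirty-second notes: half = 16; quarter = 8; half note = 16; double-dotted quarter = 14; whole note = 32; a full quarter-note triplet (3 notes) (three triplet quarters span one half) = 16; dotted eighth = 6; dotted sixteenth note = 3; thirty-second note = 1; a full eighth-note quintuplet (5 notes) (five quintuplet eighths span one half) = 16.
Altogether 16 + 8 + 16 + 14 + 32 + 16 + 6 + 3 + 1 + 16 = 128.
128 ÷ 32 = 4 complete bars with 0 thirty-second notes remaining.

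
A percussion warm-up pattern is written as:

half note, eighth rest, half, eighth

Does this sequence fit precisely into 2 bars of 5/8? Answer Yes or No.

One bar of 5/8 = 5 eighth notes, so 2 bars = 10.
Working in eighth notes: half note = 4; eighth rest = 1; half = 4; eighth = 1.
Total: 4 + 1 + 4 + 1 = 10.
10 equals 10, so the answer is Yes.

Yes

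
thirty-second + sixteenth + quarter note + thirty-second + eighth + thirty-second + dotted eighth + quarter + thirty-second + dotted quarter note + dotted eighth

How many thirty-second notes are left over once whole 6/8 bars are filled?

One bar of 6/8 = 24 thirty-second notes.
In thirty-second notes: thirty-second = 1; sixteenth = 2; quarter note = 8; thirty-second = 1; eighth = 4; thirty-second = 1; dotted eighth = 6; quarter = 8; thirty-second = 1; dotted quarter note = 12; dotted eighth = 6.
Altogether 1 + 2 + 8 + 1 + 4 + 1 + 6 + 8 + 1 + 12 + 6 = 50.
50 ÷ 24 = 2 complete bars with 2 thirty-second notes remaining.

2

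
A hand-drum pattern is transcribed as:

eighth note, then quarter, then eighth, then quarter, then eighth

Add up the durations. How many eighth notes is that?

Each duration in eighth notes: eighth note = 1; quarter = 2; eighth = 1; quarter = 2; eighth = 1.
Sum: 1 + 2 + 1 + 2 + 1 = 7 eighth notes.

7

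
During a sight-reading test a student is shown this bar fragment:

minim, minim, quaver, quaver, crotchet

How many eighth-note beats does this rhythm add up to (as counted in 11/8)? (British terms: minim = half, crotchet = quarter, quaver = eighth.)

12

One eighth-note beat = 2 sixteenth notes.
Express everything in sixteenth notes: minim = 8; minim = 8; quaver = 2; quaver = 2; crotchet = 4.
Altogether 8 + 8 + 2 + 2 + 4 = 24.
24 ÷ 2 = 12 beats.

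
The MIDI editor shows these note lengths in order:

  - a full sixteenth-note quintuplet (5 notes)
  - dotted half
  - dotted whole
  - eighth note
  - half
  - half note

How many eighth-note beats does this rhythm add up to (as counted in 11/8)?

One eighth-note beat = 2 sixteenth notes.
Convert each value to sixteenth notes: a full sixteenth-note quintuplet (5 notes) (five quintuplet sixteenths span one quarter) = 4; dotted half = 12; dotted whole = 24; eighth note = 2; half = 8; half note = 8.
Sum: 4 + 12 + 24 + 2 + 8 + 8 = 58.
58 ÷ 2 = 29 beats.

29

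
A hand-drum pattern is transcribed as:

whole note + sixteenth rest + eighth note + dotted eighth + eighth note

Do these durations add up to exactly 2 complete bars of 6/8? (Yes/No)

Yes

One bar of 6/8 = 12 sixteenth notes, so 2 bars = 24.
Each duration in sixteenth notes: whole note = 16; sixteenth rest = 1; eighth note = 2; dotted eighth = 3; eighth note = 2.
Adding: 16 + 1 + 2 + 3 + 2 = 24.
24 equals 24, so the answer is Yes.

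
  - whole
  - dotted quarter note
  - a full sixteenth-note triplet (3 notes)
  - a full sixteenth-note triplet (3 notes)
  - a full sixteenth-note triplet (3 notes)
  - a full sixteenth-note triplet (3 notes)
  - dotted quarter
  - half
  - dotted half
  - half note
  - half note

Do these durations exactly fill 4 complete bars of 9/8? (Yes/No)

One bar of 9/8 = 9 eighth notes, so 4 bars = 36.
Working in eighth notes: whole = 8; dotted quarter note = 3; a full sixteenth-note triplet (3 notes) (three triplet sixteenths span one eighth) = 1; a full sixteenth-note triplet (3 notes) (three triplet sixteenths span one eighth) = 1; a full sixteenth-note triplet (3 notes) (three triplet sixteenths span one eighth) = 1; a full sixteenth-note triplet (3 notes) (three triplet sixteenths span one eighth) = 1; dotted quarter = 3; half = 4; dotted half = 6; half note = 4; half note = 4.
Total: 8 + 3 + 1 + 1 + 1 + 1 + 3 + 4 + 6 + 4 + 4 = 36.
36 equals 36, so the answer is Yes.

Yes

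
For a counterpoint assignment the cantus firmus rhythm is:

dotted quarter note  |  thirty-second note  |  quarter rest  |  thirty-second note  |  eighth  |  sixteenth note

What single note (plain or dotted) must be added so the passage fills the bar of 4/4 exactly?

eighth note

The bar of 4/4 = 32 thirty-second notes.
Convert each value to thirty-second notes: dotted quarter note = 12; thirty-second note = 1; quarter rest = 8; thirty-second note = 1; eighth = 4; sixteenth note = 2.
Altogether 12 + 1 + 8 + 1 + 4 + 2 = 28.
Remaining: 32 − 28 = 4 thirty-second notes, which is a eighth note.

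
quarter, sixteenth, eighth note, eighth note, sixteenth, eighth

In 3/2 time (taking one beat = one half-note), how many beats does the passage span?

1.5

One half-note beat = 8 sixteenth notes.
In sixteenth notes: quarter = 4; sixteenth = 1; eighth note = 2; eighth note = 2; sixteenth = 1; eighth = 2.
Sum: 4 + 1 + 2 + 2 + 1 + 2 = 12.
12 ÷ 8 = 1.5 beats.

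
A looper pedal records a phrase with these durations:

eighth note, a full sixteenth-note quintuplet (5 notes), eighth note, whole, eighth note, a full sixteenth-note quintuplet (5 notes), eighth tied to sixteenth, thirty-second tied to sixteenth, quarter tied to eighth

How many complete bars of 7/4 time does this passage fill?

One bar of 7/4 = 56 thirty-second notes.
Convert each value to thirty-second notes: eighth note = 4; a full sixteenth-note quintuplet (5 notes) (five quintuplet sixteenths span one quarter) = 8; eighth note = 4; whole = 32; eighth note = 4; a full sixteenth-note quintuplet (5 notes) (five quintuplet sixteenths span one quarter) = 8; eighth tied to sixteenth (eighth + sixteenth) = 6; thirty-second tied to sixteenth (thirty-second + sixteenth) = 3; quarter tied to eighth (quarter + eighth) = 12.
Altogether 4 + 8 + 4 + 32 + 4 + 8 + 6 + 3 + 12 = 81.
81 ÷ 56 = 1 complete bar with 25 left over.

1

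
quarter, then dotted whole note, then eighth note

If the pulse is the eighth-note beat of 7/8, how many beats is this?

One eighth-note beat = 2 sixteenth notes.
In sixteenth notes: quarter = 4; dotted whole note = 24; eighth note = 2.
Sum: 4 + 24 + 2 = 30.
30 ÷ 2 = 15 beats.

15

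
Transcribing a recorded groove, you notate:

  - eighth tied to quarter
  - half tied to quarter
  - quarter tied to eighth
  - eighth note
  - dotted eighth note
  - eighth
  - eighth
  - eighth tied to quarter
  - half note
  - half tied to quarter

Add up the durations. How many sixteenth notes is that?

Convert each value to sixteenth notes: eighth tied to quarter (eighth + quarter) = 6; half tied to quarter (half + quarter) = 12; quarter tied to eighth (quarter + eighth) = 6; eighth note = 2; dotted eighth note = 3; eighth = 2; eighth = 2; eighth tied to quarter (eighth + quarter) = 6; half note = 8; half tied to quarter (half + quarter) = 12.
Adding: 6 + 12 + 6 + 2 + 3 + 2 + 2 + 6 + 8 + 12 = 59 sixteenth notes.

59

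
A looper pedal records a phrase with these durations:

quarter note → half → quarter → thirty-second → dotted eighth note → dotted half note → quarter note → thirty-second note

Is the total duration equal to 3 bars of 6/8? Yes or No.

Yes

One bar of 6/8 = 24 thirty-second notes, so 3 bars = 72.
In thirty-second notes: quarter note = 8; half = 16; quarter = 8; thirty-second = 1; dotted eighth note = 6; dotted half note = 24; quarter note = 8; thirty-second note = 1.
Total: 8 + 16 + 8 + 1 + 6 + 24 + 8 + 1 = 72.
72 equals 72, so the answer is Yes.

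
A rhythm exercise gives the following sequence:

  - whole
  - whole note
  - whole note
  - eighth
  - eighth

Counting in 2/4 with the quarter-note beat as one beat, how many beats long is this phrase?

13

One quarter-note beat = 2 eighth notes.
Working in eighth notes: whole = 8; whole note = 8; whole note = 8; eighth = 1; eighth = 1.
Altogether 8 + 8 + 8 + 1 + 1 = 26.
26 ÷ 2 = 13 beats.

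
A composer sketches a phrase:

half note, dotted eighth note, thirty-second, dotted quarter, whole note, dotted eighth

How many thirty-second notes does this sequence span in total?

73

Working in thirty-second notes: half note = 16; dotted eighth note = 6; thirty-second = 1; dotted quarter = 12; whole note = 32; dotted eighth = 6.
Sum: 16 + 6 + 1 + 12 + 32 + 6 = 73 thirty-second notes.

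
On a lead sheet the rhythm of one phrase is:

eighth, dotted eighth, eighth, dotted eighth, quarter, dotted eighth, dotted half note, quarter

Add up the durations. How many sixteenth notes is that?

33

In sixteenth notes: eighth = 2; dotted eighth = 3; eighth = 2; dotted eighth = 3; quarter = 4; dotted eighth = 3; dotted half note = 12; quarter = 4.
Sum: 2 + 3 + 2 + 3 + 4 + 3 + 12 + 4 = 33 sixteenth notes.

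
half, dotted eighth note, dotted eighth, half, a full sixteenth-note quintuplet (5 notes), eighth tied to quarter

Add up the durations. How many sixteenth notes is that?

Convert each value to sixteenth notes: half = 8; dotted eighth note = 3; dotted eighth = 3; half = 8; a full sixteenth-note quintuplet (5 notes) (five quintuplet sixteenths span one quarter) = 4; eighth tied to quarter (eighth + quarter) = 6.
Adding: 8 + 3 + 3 + 8 + 4 + 6 = 32 sixteenth notes.

32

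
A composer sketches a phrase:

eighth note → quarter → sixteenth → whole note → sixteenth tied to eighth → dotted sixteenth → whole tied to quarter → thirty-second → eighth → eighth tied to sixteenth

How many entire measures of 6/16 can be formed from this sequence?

One bar of 6/16 = 12 thirty-second notes.
Each duration in thirty-second notes: eighth note = 4; quarter = 8; sixteenth = 2; whole note = 32; sixteenth tied to eighth (sixteenth + eighth) = 6; dotted sixteenth = 3; whole tied to quarter (whole + quarter) = 40; thirty-second = 1; eighth = 4; eighth tied to sixteenth (eighth + sixteenth) = 6.
Adding: 4 + 8 + 2 + 32 + 6 + 3 + 40 + 1 + 4 + 6 = 106.
106 ÷ 12 = 8 complete bars with 10 left over.

8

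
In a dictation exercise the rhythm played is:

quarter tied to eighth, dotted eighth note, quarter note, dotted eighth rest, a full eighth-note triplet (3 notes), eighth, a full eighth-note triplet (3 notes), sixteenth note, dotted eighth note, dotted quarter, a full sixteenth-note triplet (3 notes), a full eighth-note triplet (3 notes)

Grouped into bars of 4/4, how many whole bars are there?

2

One bar of 4/4 = 16 sixteenth notes.
Working in sixteenth notes: quarter tied to eighth (quarter + eighth) = 6; dotted eighth note = 3; quarter note = 4; dotted eighth rest = 3; a full eighth-note triplet (3 notes) (three triplet eighths span one quarter) = 4; eighth = 2; a full eighth-note triplet (3 notes) (three triplet eighths span one quarter) = 4; sixteenth note = 1; dotted eighth note = 3; dotted quarter = 6; a full sixteenth-note triplet (3 notes) (three triplet sixteenths span one eighth) = 2; a full eighth-note triplet (3 notes) (three triplet eighths span one quarter) = 4.
Adding: 6 + 3 + 4 + 3 + 4 + 2 + 4 + 1 + 3 + 6 + 2 + 4 = 42.
42 ÷ 16 = 2 complete bars with 10 left over.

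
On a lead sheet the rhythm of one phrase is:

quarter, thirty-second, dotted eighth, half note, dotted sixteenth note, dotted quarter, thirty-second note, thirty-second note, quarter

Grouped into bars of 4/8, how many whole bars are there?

One bar of 4/8 = 16 thirty-second notes.
Convert each value to thirty-second notes: quarter = 8; thirty-second = 1; dotted eighth = 6; half note = 16; dotted sixteenth note = 3; dotted quarter = 12; thirty-second note = 1; thirty-second note = 1; quarter = 8.
Altogether 8 + 1 + 6 + 16 + 3 + 12 + 1 + 1 + 8 = 56.
56 ÷ 16 = 3 complete bars with 8 left over.

3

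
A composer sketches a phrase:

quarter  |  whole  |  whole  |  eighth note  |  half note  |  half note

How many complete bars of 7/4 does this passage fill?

1

One bar of 7/4 = 14 eighth notes.
Convert each value to eighth notes: quarter = 2; whole = 8; whole = 8; eighth note = 1; half note = 4; half note = 4.
Sum: 2 + 8 + 8 + 1 + 4 + 4 = 27.
27 ÷ 14 = 1 complete bar with 13 left over.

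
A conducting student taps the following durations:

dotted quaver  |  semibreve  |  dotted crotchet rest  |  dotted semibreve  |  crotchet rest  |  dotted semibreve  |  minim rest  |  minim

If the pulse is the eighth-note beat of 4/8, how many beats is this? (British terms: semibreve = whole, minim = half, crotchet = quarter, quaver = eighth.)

46.5

One eighth-note beat = 2 sixteenth notes.
Express everything in sixteenth notes: dotted quaver = 3; semibreve = 16; dotted crotchet rest = 6; dotted semibreve = 24; crotchet rest = 4; dotted semibreve = 24; minim rest = 8; minim = 8.
Adding: 3 + 16 + 6 + 24 + 4 + 24 + 8 + 8 = 93.
93 ÷ 2 = 46.5 beats.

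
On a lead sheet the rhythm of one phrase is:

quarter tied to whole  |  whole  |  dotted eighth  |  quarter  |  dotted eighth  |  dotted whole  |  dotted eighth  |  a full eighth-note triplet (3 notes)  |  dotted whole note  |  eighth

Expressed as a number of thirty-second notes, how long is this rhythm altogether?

206

Express everything in thirty-second notes: quarter tied to whole (quarter + whole) = 40; whole = 32; dotted eighth = 6; quarter = 8; dotted eighth = 6; dotted whole = 48; dotted eighth = 6; a full eighth-note triplet (3 notes) (three triplet eighths span one quarter) = 8; dotted whole note = 48; eighth = 4.
Sum: 40 + 32 + 6 + 8 + 6 + 48 + 6 + 8 + 48 + 4 = 206 thirty-second notes.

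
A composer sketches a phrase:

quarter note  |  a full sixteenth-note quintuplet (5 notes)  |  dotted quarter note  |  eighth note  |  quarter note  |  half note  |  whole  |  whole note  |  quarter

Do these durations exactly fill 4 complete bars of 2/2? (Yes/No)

Yes

One bar of 2/2 = 8 eighth notes, so 4 bars = 32.
In eighth notes: quarter note = 2; a full sixteenth-note quintuplet (5 notes) (five quintuplet sixteenths span one quarter) = 2; dotted quarter note = 3; eighth note = 1; quarter note = 2; half note = 4; whole = 8; whole note = 8; quarter = 2.
Altogether 2 + 2 + 3 + 1 + 2 + 4 + 8 + 8 + 2 = 32.
32 equals 32, so the answer is Yes.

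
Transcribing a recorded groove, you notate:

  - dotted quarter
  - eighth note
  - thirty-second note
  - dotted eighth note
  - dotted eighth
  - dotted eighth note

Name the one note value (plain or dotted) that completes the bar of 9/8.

The bar of 9/8 = 36 thirty-second notes.
Working in thirty-second notes: dotted quarter = 12; eighth note = 4; thirty-second note = 1; dotted eighth note = 6; dotted eighth = 6; dotted eighth note = 6.
Total: 12 + 4 + 1 + 6 + 6 + 6 = 35.
Remaining: 36 − 35 = 1 thirty-second note, which is a thirty-second note.

thirty-second note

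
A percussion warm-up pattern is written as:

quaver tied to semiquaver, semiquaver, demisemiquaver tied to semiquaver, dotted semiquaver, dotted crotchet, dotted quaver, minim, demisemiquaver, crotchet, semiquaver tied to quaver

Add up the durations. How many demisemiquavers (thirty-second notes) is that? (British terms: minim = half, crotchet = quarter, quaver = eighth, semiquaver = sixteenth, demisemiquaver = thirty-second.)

63

Express everything in thirty-second notes: quaver tied to semiquaver (quaver + semiquaver) = 6; semiquaver = 2; demisemiquaver tied to semiquaver (demisemiquaver + semiquaver) = 3; dotted semiquaver = 3; dotted crotchet = 12; dotted quaver = 6; minim = 16; demisemiquaver = 1; crotchet = 8; semiquaver tied to quaver (semiquaver + quaver) = 6.
Altogether 6 + 2 + 3 + 3 + 12 + 6 + 16 + 1 + 8 + 6 = 63 thirty-second notes.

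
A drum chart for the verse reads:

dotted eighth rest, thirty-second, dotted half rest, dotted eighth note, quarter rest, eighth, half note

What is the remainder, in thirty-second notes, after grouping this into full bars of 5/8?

One bar of 5/8 = 20 thirty-second notes.
In thirty-second notes: dotted eighth rest = 6; thirty-second = 1; dotted half rest = 24; dotted eighth note = 6; quarter rest = 8; eighth = 4; half note = 16.
Altogether 6 + 1 + 24 + 6 + 8 + 4 + 16 = 65.
65 ÷ 20 = 3 complete bars with 5 thirty-second notes remaining.

5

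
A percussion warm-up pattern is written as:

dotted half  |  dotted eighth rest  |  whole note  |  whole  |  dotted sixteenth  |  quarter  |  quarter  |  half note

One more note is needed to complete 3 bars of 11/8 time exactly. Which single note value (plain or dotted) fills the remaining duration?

3 bars of 11/8 = 132 thirty-second notes.
Convert each value to thirty-second notes: dotted half = 24; dotted eighth rest = 6; whole note = 32; whole = 32; dotted sixteenth = 3; quarter = 8; quarter = 8; half note = 16.
Total: 24 + 6 + 32 + 32 + 3 + 8 + 8 + 16 = 129.
Remaining: 132 − 129 = 3 thirty-second notes, which is a dotted sixteenth note.

dotted sixteenth note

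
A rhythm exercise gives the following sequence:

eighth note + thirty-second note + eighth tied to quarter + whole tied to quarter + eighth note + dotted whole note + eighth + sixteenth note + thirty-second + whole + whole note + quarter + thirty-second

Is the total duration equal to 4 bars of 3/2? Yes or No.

One bar of 3/2 = 48 thirty-second notes, so 4 bars = 192.
Each duration in thirty-second notes: eighth note = 4; thirty-second note = 1; eighth tied to quarter (eighth + quarter) = 12; whole tied to quarter (whole + quarter) = 40; eighth note = 4; dotted whole note = 48; eighth = 4; sixteenth note = 2; thirty-second = 1; whole = 32; whole note = 32; quarter = 8; thirty-second = 1.
Total: 4 + 1 + 12 + 40 + 4 + 48 + 4 + 2 + 1 + 32 + 32 + 8 + 1 = 189.
189 falls short of 192, so the answer is No.

No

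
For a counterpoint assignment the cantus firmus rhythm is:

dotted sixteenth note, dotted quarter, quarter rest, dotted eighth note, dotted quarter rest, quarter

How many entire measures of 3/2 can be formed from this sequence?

One bar of 3/2 = 48 thirty-second notes.
Convert each value to thirty-second notes: dotted sixteenth note = 3; dotted quarter = 12; quarter rest = 8; dotted eighth note = 6; dotted quarter rest = 12; quarter = 8.
Adding: 3 + 12 + 8 + 6 + 12 + 8 = 49.
49 ÷ 48 = 1 complete bar with 1 left over.

1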